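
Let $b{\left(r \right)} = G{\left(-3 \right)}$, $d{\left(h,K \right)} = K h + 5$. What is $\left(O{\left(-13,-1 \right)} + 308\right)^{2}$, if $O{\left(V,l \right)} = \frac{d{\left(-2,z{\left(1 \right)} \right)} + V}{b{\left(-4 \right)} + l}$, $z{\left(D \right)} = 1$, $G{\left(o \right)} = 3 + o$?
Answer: $101124$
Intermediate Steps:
$d{\left(h,K \right)} = 5 + K h$
$b{\left(r \right)} = 0$ ($b{\left(r \right)} = 3 - 3 = 0$)
$O{\left(V,l \right)} = \frac{3 + V}{l}$ ($O{\left(V,l \right)} = \frac{\left(5 + 1 \left(-2\right)\right) + V}{0 + l} = \frac{\left(5 - 2\right) + V}{l} = \frac{3 + V}{l}$)
$\left(O{\left(-13,-1 \right)} + 308\right)^{2} = \left(\frac{3 - 13}{-1} + 308\right)^{2} = \left(\left(-1\right) \left(-10\right) + 308\right)^{2} = \left(10 + 308\right)^{2} = 318^{2} = 101124$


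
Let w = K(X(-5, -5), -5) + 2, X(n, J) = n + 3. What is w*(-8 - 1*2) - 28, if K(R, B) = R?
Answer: -28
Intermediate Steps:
X(n, J) = 3 + n
w = 0 (w = (3 - 5) + 2 = -2 + 2 = 0)
w*(-8 - 1*2) - 28 = 0*(-8 - 1*2) - 28 = 0*(-8 - 2) - 28 = 0*(-10) - 28 = 0 - 28 = -28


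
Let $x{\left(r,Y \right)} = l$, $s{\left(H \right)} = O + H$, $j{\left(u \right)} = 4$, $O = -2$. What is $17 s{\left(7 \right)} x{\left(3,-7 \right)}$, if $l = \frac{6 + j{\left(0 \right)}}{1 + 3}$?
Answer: $\frac{425}{2} \approx 212.5$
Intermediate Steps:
$s{\left(H \right)} = -2 + H$
$l = \frac{5}{2}$ ($l = \frac{6 + 4}{1 + 3} = \frac{10}{4} = 10 \cdot \frac{1}{4} = \frac{5}{2} \approx 2.5$)
$x{\left(r,Y \right)} = \frac{5}{2}$
$17 s{\left(7 \right)} x{\left(3,-7 \right)} = 17 \left(-2 + 7\right) \frac{5}{2} = 17 \cdot 5 \cdot \frac{5}{2} = 85 \cdot \frac{5}{2} = \frac{425}{2}$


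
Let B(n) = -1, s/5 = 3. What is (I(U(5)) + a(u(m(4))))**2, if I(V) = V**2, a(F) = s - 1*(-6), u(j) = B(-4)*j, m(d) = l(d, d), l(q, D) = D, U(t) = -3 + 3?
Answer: 441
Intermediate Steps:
s = 15 (s = 5*3 = 15)
U(t) = 0
m(d) = d
u(j) = -j
a(F) = 21 (a(F) = 15 - 1*(-6) = 15 + 6 = 21)
(I(U(5)) + a(u(m(4))))**2 = (0**2 + 21)**2 = (0 + 21)**2 = 21**2 = 441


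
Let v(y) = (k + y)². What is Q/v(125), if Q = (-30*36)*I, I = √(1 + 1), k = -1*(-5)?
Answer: -54*√2/845 ≈ -0.090376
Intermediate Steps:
k = 5
v(y) = (5 + y)²
I = √2 ≈ 1.4142
Q = -1080*√2 (Q = (-30*36)*√2 = -1080*√2 ≈ -1527.4)
Q/v(125) = (-1080*√2)/((5 + 125)²) = (-1080*√2)/(130²) = -1080*√2/16900 = -1080*√2*(1/16900) = -54*√2/845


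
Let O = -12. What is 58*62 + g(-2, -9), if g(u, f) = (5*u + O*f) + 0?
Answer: 3694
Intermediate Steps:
g(u, f) = -12*f + 5*u (g(u, f) = (5*u - 12*f) + 0 = (-12*f + 5*u) + 0 = -12*f + 5*u)
58*62 + g(-2, -9) = 58*62 + (-12*(-9) + 5*(-2)) = 3596 + (108 - 10) = 3596 + 98 = 3694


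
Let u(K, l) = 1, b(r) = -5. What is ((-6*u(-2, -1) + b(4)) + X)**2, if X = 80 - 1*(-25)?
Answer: 8836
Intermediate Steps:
X = 105 (X = 80 + 25 = 105)
((-6*u(-2, -1) + b(4)) + X)**2 = ((-6*1 - 5) + 105)**2 = ((-6 - 5) + 105)**2 = (-11 + 105)**2 = 94**2 = 8836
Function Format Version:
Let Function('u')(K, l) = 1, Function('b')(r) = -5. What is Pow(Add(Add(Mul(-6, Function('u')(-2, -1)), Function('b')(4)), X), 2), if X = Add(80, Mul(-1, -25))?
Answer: 8836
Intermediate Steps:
X = 105 (X = Add(80, 25) = 105)
Pow(Add(Add(Mul(-6, Function('u')(-2, -1)), Function('b')(4)), X), 2) = Pow(Add(Add(Mul(-6, 1), -5), 105), 2) = Pow(Add(Add(-6, -5), 105), 2) = Pow(Add(-11, 105), 2) = Pow(94, 2) = 8836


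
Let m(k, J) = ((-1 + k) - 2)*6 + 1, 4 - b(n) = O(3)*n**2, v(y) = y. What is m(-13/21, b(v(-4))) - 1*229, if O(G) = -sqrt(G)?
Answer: -1748/7 ≈ -249.71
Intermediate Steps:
b(n) = 4 + sqrt(3)*n**2 (b(n) = 4 - (-sqrt(3))*n**2 = 4 - (-1)*sqrt(3)*n**2 = 4 + sqrt(3)*n**2)
m(k, J) = -17 + 6*k (m(k, J) = (-3 + k)*6 + 1 = (-18 + 6*k) + 1 = -17 + 6*k)
m(-13/21, b(v(-4))) - 1*229 = (-17 + 6*(-13/21)) - 1*229 = (-17 + 6*(-13*1/21)) - 229 = (-17 + 6*(-13/21)) - 229 = (-17 - 26/7) - 229 = -145/7 - 229 = -1748/7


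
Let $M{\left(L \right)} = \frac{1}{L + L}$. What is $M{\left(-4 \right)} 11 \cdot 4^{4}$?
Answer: $-352$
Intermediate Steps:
$M{\left(L \right)} = \frac{1}{2 L}$
$M{\left(-4 \right)} 11 \cdot 4^{4} = \frac{1}{2 \left(-4\right)} 11 \cdot 4^{4} = \frac{1}{2} \left(- \frac{1}{4}\right) 11 \cdot 256 = \left(- \frac{1}{8}\right) 11 \cdot 256 = \left(- \frac{11}{8}\right) 256 = -352$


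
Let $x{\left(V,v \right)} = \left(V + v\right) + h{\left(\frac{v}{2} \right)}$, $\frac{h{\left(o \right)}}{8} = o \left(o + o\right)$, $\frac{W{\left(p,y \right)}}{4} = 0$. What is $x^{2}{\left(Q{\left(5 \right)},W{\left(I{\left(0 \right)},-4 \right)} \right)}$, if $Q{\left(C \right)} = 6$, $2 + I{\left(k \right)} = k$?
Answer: $36$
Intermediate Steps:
$I{\left(k \right)} = -2 + k$
$W{\left(p,y \right)} = 0$ ($W{\left(p,y \right)} = 4 \cdot 0 = 0$)
$h{\left(o \right)} = 16 o^{2}$ ($h{\left(o \right)} = 8 o \left(o + o\right) = 8 o 2 o = 8 \cdot 2 o^{2} = 16 o^{2}$)
$x{\left(V,v \right)} = V + v + 4 v^{2}$ ($x{\left(V,v \right)} = \left(V + v\right) + 16 \left(\frac{v}{2}\right)^{2} = \left(V + v\right) + 16 \frac{v^{2}}{4} = \left(V + v\right) + 4 v^{2} = V + v + 4 v^{2}$)
$x^{2}{\left(Q{\left(5 \right)},W{\left(I{\left(0 \right)},-4 \right)} \right)} = \left(6 + 0 + 4 \cdot 0^{2}\right)^{2} = \left(6 + 0 + 4 \cdot 0\right)^{2} = \left(6 + 0 + 0\right)^{2} = 6^{2} = 36$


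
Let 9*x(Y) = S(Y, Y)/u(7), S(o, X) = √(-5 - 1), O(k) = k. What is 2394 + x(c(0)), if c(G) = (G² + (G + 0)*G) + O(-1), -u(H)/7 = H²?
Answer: 2394 - I*√6/3087 ≈ 2394.0 - 0.00079349*I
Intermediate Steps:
S(o, X) = I*√6 (S(o, X) = √(-6) = I*√6)
u(H) = -7*H²
c(G) = -1 + 2*G² (c(G) = (G² + (G + 0)*G) - 1 = (G² + G*G) - 1 = (G² + G²) - 1 = 2*G² - 1 = -1 + 2*G²)
x(Y) = -I*√6/3087 (x(Y) = ((I*√6)/((-7*7²)))/9 = ((I*√6)/((-7*49)))/9 = ((I*√6)/(-343))/9 = ((I*√6)*(-1/343))/9 = (-I*√6/343)/9 = -I*√6/3087)
2394 + x(c(0)) = 2394 - I*√6/3087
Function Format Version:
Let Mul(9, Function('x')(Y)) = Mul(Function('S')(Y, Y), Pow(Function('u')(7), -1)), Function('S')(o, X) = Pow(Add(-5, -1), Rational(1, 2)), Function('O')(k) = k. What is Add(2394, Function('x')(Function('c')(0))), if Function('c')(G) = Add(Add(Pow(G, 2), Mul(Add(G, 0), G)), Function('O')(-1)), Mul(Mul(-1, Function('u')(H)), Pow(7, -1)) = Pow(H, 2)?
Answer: Add(2394, Mul(Rational(-1, 3087), I, Pow(6, Rational(1, 2)))) ≈ Add(2394.0, Mul(-0.00079349, I))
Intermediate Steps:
Function('S')(o, X) = Mul(I, Pow(6, Rational(1, 2))) (Function('S')(o, X) = Pow(-6, Rational(1, 2)) = Mul(I, Pow(6, Rational(1, 2))))
Function('u')(H) = Mul(-7, Pow(H, 2))
Function('c')(G) = Add(-1, Mul(2, Pow(G, 2))) (Function('c')(G) = Add(Add(Pow(G, 2), Mul(Add(G, 0), G)), -1) = Add(Add(Pow(G, 2), Mul(G, G)), -1) = Add(Add(Pow(G, 2), Pow(G, 2)), -1) = Add(Mul(2, Pow(G, 2)), -1) = Add(-1, Mul(2, Pow(G, 2))))
Function('x')(Y) = Mul(Rational(-1, 3087), I, Pow(6, Rational(1, 2))) (Function('x')(Y) = Mul(Rational(1, 9), Mul(Mul(I, Pow(6, Rational(1, 2))), Pow(Mul(-7, Pow(7, 2)), -1))) = Mul(Rational(1, 9), Mul(Mul(I, Pow(6, Rational(1, 2))), Pow(Mul(-7, 49), -1))) = Mul(Rational(1, 9), Mul(Mul(I, Pow(6, Rational(1, 2))), Pow(-343, -1))) = Mul(Rational(1, 9), Mul(Mul(I, Pow(6, Rational(1, 2))), Rational(-1, 343))) = Mul(Rational(1, 9), Mul(Rational(-1, 343), I, Pow(6, Rational(1, 2)))) = Mul(Rational(-1, 3087), I, Pow(6, Rational(1, 2))))
Add(2394, Function('x')(Function('c')(0))) = Add(2394, Mul(Rational(-1, 3087), I, Pow(6, Rational(1, 2))))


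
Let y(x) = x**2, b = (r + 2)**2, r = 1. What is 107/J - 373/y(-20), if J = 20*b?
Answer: -1217/3600 ≈ -0.33806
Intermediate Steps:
b = 9 (b = (1 + 2)**2 = 3**2 = 9)
J = 180 (J = 20*9 = 180)
107/J - 373/y(-20) = 107/180 - 373/((-20)**2) = 107*(1/180) - 373/400 = 107/180 - 373*1/400 = 107/180 - 373/400 = -1217/3600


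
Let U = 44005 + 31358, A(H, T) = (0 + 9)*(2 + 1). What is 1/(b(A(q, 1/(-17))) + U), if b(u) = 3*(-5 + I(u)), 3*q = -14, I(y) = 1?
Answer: 1/75351 ≈ 1.3271e-5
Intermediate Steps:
q = -14/3 (q = (⅓)*(-14) = -14/3 ≈ -4.6667)
A(H, T) = 27 (A(H, T) = 9*3 = 27)
b(u) = -12 (b(u) = 3*(-5 + 1) = 3*(-4) = -12)
U = 75363
1/(b(A(q, 1/(-17))) + U) = 1/(-12 + 75363) = 1/75351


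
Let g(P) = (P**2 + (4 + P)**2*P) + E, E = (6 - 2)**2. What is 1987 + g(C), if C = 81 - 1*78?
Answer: 2159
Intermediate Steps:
C = 3 (C = 81 - 78 = 3)
E = 16 (E = 4**2 = 16)
g(P) = 16 + P**2 + P*(4 + P)**2 (g(P) = (P**2 + (4 + P)**2*P) + 16 = (P**2 + P*(4 + P)**2) + 16 = 16 + P**2 + P*(4 + P)**2)
1987 + g(C) = 1987 + (16 + 3**2 + 3*(4 + 3)**2) = 1987 + (16 + 9 + 3*7**2) = 1987 + (16 + 9 + 3*49) = 1987 + (16 + 9 + 147) = 1987 + 172 = 2159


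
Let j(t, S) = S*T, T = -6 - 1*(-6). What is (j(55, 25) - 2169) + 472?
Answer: -1697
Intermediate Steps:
T = 0 (T = -6 + 6 = 0)
j(t, S) = 0 (j(t, S) = S*0 = 0)
(j(55, 25) - 2169) + 472 = (0 - 2169) + 472 = -2169 + 472 = -1697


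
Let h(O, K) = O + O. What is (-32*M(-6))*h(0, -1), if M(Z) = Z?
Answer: 0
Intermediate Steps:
h(O, K) = 2*O
(-32*M(-6))*h(0, -1) = (-32*(-6))*(2*0) = 192*0 = 0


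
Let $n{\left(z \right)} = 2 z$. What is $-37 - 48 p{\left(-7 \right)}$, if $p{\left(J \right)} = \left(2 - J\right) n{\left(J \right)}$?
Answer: $6011$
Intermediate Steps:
$p{\left(J \right)} = 2 J \left(2 - J\right)$ ($p{\left(J \right)} = \left(2 - J\right) 2 J = 2 J \left(2 - J\right)$)
$-37 - 48 p{\left(-7 \right)} = -37 - 48 \cdot 2 \left(-7\right) \left(2 - -7\right) = -37 - 48 \cdot 2 \left(-7\right) \left(2 + 7\right) = -37 - 48 \cdot 2 \left(-7\right) 9 = -37 - -6048 = -37 + 6048 = 6011$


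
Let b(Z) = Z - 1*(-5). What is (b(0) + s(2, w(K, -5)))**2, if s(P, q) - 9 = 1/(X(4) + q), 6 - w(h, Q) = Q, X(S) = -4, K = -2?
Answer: 9801/49 ≈ 200.02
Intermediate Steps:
w(h, Q) = 6 - Q
s(P, q) = 9 + 1/(-4 + q)
b(Z) = 5 + Z (b(Z) = Z + 5 = 5 + Z)
(b(0) + s(2, w(K, -5)))**2 = ((5 + 0) + (-35 + 9*(6 - 1*(-5)))/(-4 + (6 - 1*(-5))))**2 = (5 + (-35 + 9*(6 + 5))/(-4 + (6 + 5)))**2 = (5 + (-35 + 9*11)/(-4 + 11))**2 = (5 + (-35 + 99)/7)**2 = (5 + (1/7)*64)**2 = (5 + 64/7)**2 = (99/7)**2 = 9801/49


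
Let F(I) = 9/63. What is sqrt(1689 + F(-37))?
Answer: 4*sqrt(5173)/7 ≈ 41.099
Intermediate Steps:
F(I) = 1/7 (F(I) = 9*(1/63) = 1/7)
sqrt(1689 + F(-37)) = sqrt(1689 + 1/7) = sqrt(11824/7) = 4*sqrt(5173)/7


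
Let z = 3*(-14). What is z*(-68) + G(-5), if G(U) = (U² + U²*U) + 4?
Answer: 2760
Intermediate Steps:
G(U) = 4 + U² + U³ (G(U) = (U² + U³) + 4 = 4 + U² + U³)
z = -42
z*(-68) + G(-5) = -42*(-68) + (4 + (-5)² + (-5)³) = 2856 + (4 + 25 - 125) = 2856 - 96 = 2760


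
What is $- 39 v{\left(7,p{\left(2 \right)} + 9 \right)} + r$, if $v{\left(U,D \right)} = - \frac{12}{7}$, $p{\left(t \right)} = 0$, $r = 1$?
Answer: $\frac{475}{7} \approx 67.857$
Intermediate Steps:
$v{\left(U,D \right)} = - \frac{12}{7}$ ($v{\left(U,D \right)} = \left(-12\right) \frac{1}{7} = - \frac{12}{7}$)
$- 39 v{\left(7,p{\left(2 \right)} + 9 \right)} + r = \left(-39\right) \left(- \frac{12}{7}\right) + 1 = \frac{468}{7} + 1 = \frac{475}{7}$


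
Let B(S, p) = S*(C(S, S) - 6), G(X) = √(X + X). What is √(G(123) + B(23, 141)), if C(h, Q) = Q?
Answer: √(391 + √246) ≈ 20.166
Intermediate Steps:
G(X) = √2*√X (G(X) = √(2*X) = √2*√X)
B(S, p) = S*(-6 + S) (B(S, p) = S*(S - 6) = S*(-6 + S))
√(G(123) + B(23, 141)) = √(√2*√123 + 23*(-6 + 23)) = √(√246 + 23*17) = √(√246 + 391) = √(391 + √246)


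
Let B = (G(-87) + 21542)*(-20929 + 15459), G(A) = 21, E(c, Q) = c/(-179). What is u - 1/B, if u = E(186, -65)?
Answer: -21938627281/21112980190 ≈ -1.0391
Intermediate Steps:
E(c, Q) = -c/179 (E(c, Q) = c*(-1/179) = -c/179)
u = -186/179 (u = -1/179*186 = -186/179 ≈ -1.0391)
B = -117949610 (B = (21 + 21542)*(-20929 + 15459) = 21563*(-5470) = -117949610)
u - 1/B = -186/179 - 1/(-117949610) = -186/179 - 1*(-1/117949610) = -186/179 + 1/117949610 = -21938627281/21112980190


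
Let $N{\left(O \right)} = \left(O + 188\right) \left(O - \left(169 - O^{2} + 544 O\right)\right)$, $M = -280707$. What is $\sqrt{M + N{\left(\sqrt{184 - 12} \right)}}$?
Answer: $\sqrt{-373539 - 204162 \sqrt{43}} \approx 1308.6 i$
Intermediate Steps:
$N{\left(O \right)} = \left(188 + O\right) \left(-169 + O^{2} - 543 O\right)$ ($N{\left(O \right)} = \left(188 + O\right) \left(O - \left(169 - O^{2} + 544 O\right)\right) = \left(188 + O\right) \left(-169 + O^{2} - 543 O\right)$)
$\sqrt{M + N{\left(\sqrt{184 - 12} \right)}} = \sqrt{-280707 - \left(31772 + 61060 - \left(184 - 12\right)^{\frac{3}{2}} + 102253 \sqrt{184 - 12}\right)} = \sqrt{-280707 - \left(31772 + 61060 - 344 \sqrt{43} + 204506 \sqrt{43}\right)} = \sqrt{-280707 - \left(31772 + 61060 - 344 \sqrt{43} + 102253 \cdot 2 \sqrt{43}\right)} = \sqrt{-280707 - \left(92832 + 204162 \sqrt{43}\right)} = \sqrt{-373539 - 204162 \sqrt{43}}$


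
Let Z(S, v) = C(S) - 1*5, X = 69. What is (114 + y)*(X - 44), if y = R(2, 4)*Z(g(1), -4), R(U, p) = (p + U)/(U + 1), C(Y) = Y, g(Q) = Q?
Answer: 2650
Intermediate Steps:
Z(S, v) = -5 + S (Z(S, v) = S - 1*5 = S - 5 = -5 + S)
R(U, p) = (U + p)/(1 + U)
y = -8 (y = ((2 + 4)/(1 + 2))*(-5 + 1) = (6/3)*(-4) = ((⅓)*6)*(-4) = 2*(-4) = -8)
(114 + y)*(X - 44) = (114 - 8)*(69 - 44) = 106*25 = 2650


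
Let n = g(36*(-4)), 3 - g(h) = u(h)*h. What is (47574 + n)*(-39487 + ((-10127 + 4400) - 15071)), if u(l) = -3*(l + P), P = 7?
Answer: -6436086885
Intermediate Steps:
u(l) = -21 - 3*l (u(l) = -3*(l + 7) = -3*(7 + l) = -21 - 3*l)
g(h) = 3 - h*(-21 - 3*h) (g(h) = 3 - (-21 - 3*h)*h = 3 - h*(-21 - 3*h))
n = 59187 (n = 3 + 3*(36*(-4))*(7 + 36*(-4)) = 3 + 3*(-144)*(7 - 144) = 3 + 3*(-144)*(-137) = 3 + 59184 = 59187)
(47574 + n)*(-39487 + ((-10127 + 4400) - 15071)) = (47574 + 59187)*(-39487 + ((-10127 + 4400) - 15071)) = 106761*(-39487 + (-5727 - 15071)) = 106761*(-39487 - 20798) = 106761*(-60285) = -6436086885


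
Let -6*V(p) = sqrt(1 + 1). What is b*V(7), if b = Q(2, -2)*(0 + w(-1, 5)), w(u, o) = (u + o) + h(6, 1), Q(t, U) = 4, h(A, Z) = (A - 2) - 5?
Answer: -2*sqrt(2) ≈ -2.8284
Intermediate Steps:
h(A, Z) = -7 + A (h(A, Z) = (-2 + A) - 5 = -7 + A)
V(p) = -sqrt(2)/6 (V(p) = -sqrt(1 + 1)/6 = -sqrt(2)/6)
w(u, o) = -1 + o + u (w(u, o) = (u + o) + (-7 + 6) = (o + u) - 1 = -1 + o + u)
b = 12 (b = 4*(0 + (-1 + 5 - 1)) = 4*(0 + 3) = 4*3 = 12)
b*V(7) = 12*(-sqrt(2)/6) = -2*sqrt(2)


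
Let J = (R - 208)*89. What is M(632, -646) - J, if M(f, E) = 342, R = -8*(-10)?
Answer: 11734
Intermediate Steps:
R = 80
J = -11392 (J = (80 - 208)*89 = -128*89 = -11392)
M(632, -646) - J = 342 - 1*(-11392) = 342 + 11392 = 11734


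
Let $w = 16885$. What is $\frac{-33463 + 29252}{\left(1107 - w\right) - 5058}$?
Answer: $\frac{4211}{20836} \approx 0.2021$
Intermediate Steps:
$\frac{-33463 + 29252}{\left(1107 - w\right) - 5058} = \frac{-33463 + 29252}{\left(1107 - 16885\right) - 5058} = - \frac{4211}{\left(1107 - 16885\right) - 5058} = - \frac{4211}{-15778 - 5058} = - \frac{4211}{-20836} = \left(-4211\right) \left(- \frac{1}{20836}\right) = \frac{4211}{20836}$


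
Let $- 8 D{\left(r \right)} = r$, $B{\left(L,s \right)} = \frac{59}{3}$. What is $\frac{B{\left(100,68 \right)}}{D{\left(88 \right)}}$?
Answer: $- \frac{59}{33} \approx -1.7879$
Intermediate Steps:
$B{\left(L,s \right)} = \frac{59}{3}$ ($B{\left(L,s \right)} = 59 \cdot \frac{1}{3} = \frac{59}{3}$)
$D{\left(r \right)} = - \frac{r}{8}$
$\frac{B{\left(100,68 \right)}}{D{\left(88 \right)}} = \frac{59}{3 \left(\left(- \frac{1}{8}\right) 88\right)} = \frac{59}{3 \left(-11\right)} = \frac{59}{3} \left(- \frac{1}{11}\right) = - \frac{59}{33}$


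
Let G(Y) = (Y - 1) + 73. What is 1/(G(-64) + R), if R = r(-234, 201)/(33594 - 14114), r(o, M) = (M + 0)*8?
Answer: 2435/19681 ≈ 0.12372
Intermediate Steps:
r(o, M) = 8*M (r(o, M) = M*8 = 8*M)
G(Y) = 72 + Y (G(Y) = (-1 + Y) + 73 = 72 + Y)
R = 201/2435 (R = (8*201)/(33594 - 14114) = 1608/19480 = 1608*(1/19480) = 201/2435 ≈ 0.082546)
1/(G(-64) + R) = 1/((72 - 64) + 201/2435) = 1/(8 + 201/2435) = 1/(19681/2435) = 2435/19681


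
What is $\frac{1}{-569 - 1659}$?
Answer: $- \frac{1}{2228} \approx -0.00044883$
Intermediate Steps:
$\frac{1}{-569 - 1659} = \frac{1}{-2228} = - \frac{1}{2228}$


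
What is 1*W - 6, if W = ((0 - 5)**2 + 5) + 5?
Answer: 29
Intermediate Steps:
W = 35 (W = ((-5)**2 + 5) + 5 = (25 + 5) + 5 = 30 + 5 = 35)
1*W - 6 = 1*35 - 6 = 35 - 6 = 29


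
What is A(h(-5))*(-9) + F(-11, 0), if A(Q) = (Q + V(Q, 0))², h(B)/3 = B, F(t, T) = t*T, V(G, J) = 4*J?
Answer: -2025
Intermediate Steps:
F(t, T) = T*t
h(B) = 3*B
A(Q) = Q² (A(Q) = (Q + 4*0)² = (Q + 0)² = Q²)
A(h(-5))*(-9) + F(-11, 0) = (3*(-5))²*(-9) + 0*(-11) = (-15)²*(-9) + 0 = 225*(-9) + 0 = -2025 + 0 = -2025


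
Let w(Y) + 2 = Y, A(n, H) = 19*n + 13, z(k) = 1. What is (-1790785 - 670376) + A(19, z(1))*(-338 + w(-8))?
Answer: -2591313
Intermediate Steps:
A(n, H) = 13 + 19*n
w(Y) = -2 + Y
(-1790785 - 670376) + A(19, z(1))*(-338 + w(-8)) = (-1790785 - 670376) + (13 + 19*19)*(-338 + (-2 - 8)) = -2461161 + (13 + 361)*(-338 - 10) = -2461161 + 374*(-348) = -2461161 - 130152 = -2591313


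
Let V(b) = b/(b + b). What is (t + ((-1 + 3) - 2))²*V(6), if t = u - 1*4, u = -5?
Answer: 81/2 ≈ 40.500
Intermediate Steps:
t = -9 (t = -5 - 1*4 = -5 - 4 = -9)
V(b) = ½ (V(b) = b/((2*b)) = b*(1/(2*b)) = ½)
(t + ((-1 + 3) - 2))²*V(6) = (-9 + ((-1 + 3) - 2))²*(½) = (-9 + (2 - 2))²*(½) = (-9 + 0)²*(½) = (-9)²*(½) = 81*(½) = 81/2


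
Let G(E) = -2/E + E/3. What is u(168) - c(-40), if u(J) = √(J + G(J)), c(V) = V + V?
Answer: 80 + √395115/42 ≈ 94.966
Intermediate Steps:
c(V) = 2*V
G(E) = -2/E + E/3 (G(E) = -2/E + E*(⅓) = -2/E + E/3)
u(J) = √(-2/J + 4*J/3) (u(J) = √(J + (-2/J + J/3)) = √(-2/J + 4*J/3))
u(168) - c(-40) = √(-18/168 + 12*168)/3 - 2*(-40) = √(-18*1/168 + 2016)/3 - 1*(-80) = √(-3/28 + 2016)/3 + 80 = √(56445/28)/3 + 80 = (√395115/14)/3 + 80 = √395115/42 + 80 = 80 + √395115/42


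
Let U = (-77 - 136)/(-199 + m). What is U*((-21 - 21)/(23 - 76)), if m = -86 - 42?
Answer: 2982/5777 ≈ 0.51618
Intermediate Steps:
m = -128
U = 71/109 (U = (-77 - 136)/(-199 - 128) = -213/(-327) = -213*(-1/327) = 71/109 ≈ 0.65138)
U*((-21 - 21)/(23 - 76)) = 71*((-21 - 21)/(23 - 76))/109 = 71*(-42/(-53))/109 = 71*(-42*(-1/53))/109 = (71/109)*(42/53) = 2982/5777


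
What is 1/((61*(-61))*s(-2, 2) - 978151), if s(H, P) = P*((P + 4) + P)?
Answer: -1/1037687 ≈ -9.6368e-7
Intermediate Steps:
s(H, P) = P*(4 + 2*P) (s(H, P) = P*((4 + P) + P) = P*(4 + 2*P))
1/((61*(-61))*s(-2, 2) - 978151) = 1/((61*(-61))*(2*2*(2 + 2)) - 978151) = 1/(-7442*2*4 - 978151) = 1/(-3721*16 - 978151) = 1/(-59536 - 978151) = 1/(-1037687) = -1/1037687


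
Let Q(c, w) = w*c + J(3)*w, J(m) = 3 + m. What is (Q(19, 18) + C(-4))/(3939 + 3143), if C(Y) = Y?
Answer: 223/3541 ≈ 0.062977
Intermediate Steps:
Q(c, w) = 6*w + c*w (Q(c, w) = w*c + (3 + 3)*w = c*w + 6*w = 6*w + c*w)
(Q(19, 18) + C(-4))/(3939 + 3143) = (18*(6 + 19) - 4)/(3939 + 3143) = (18*25 - 4)/7082 = (450 - 4)*(1/7082) = 446*(1/7082) = 223/3541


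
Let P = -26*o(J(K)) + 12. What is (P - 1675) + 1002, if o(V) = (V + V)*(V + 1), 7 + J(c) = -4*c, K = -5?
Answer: -10125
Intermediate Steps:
J(c) = -7 - 4*c
o(V) = 2*V*(1 + V) (o(V) = (2*V)*(1 + V) = 2*V*(1 + V))
P = -9452 (P = -52*(-7 - 4*(-5))*(1 + (-7 - 4*(-5))) + 12 = -52*(-7 + 20)*(1 + (-7 + 20)) + 12 = -52*13*(1 + 13) + 12 = -52*13*14 + 12 = -26*364 + 12 = -9464 + 12 = -9452)
(P - 1675) + 1002 = (-9452 - 1675) + 1002 = -11127 + 1002 = -10125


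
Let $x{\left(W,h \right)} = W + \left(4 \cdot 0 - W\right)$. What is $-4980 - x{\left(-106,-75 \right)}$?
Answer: $-4980$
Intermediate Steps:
$x{\left(W,h \right)} = 0$ ($x{\left(W,h \right)} = W + \left(0 - W\right) = W - W = 0$)
$-4980 - x{\left(-106,-75 \right)} = -4980 - 0 = -4980 + 0 = -4980$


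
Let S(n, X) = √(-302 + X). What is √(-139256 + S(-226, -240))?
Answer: √(-139256 + I*√542) ≈ 0.031 + 373.17*I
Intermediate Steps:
√(-139256 + S(-226, -240)) = √(-139256 + √(-302 - 240)) = √(-139256 + √(-542)) = √(-139256 + I*√542)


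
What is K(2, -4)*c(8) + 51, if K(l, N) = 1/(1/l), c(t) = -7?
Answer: 37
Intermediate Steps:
K(l, N) = l (K(l, N) = 1/(1/l) = l)
K(2, -4)*c(8) + 51 = 2*(-7) + 51 = -14 + 51 = 37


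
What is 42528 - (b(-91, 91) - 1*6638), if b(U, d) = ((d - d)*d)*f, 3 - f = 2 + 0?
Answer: 49166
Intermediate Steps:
f = 1 (f = 3 - (2 + 0) = 3 - 1*2 = 3 - 2 = 1)
b(U, d) = 0 (b(U, d) = ((d - d)*d)*1 = (0*d)*1 = 0*1 = 0)
42528 - (b(-91, 91) - 1*6638) = 42528 - (0 - 1*6638) = 42528 - (0 - 6638) = 42528 - 1*(-6638) = 42528 + 6638 = 49166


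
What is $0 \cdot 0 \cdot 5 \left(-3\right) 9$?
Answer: $0$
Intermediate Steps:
$0 \cdot 0 \cdot 5 \left(-3\right) 9 = 0 \cdot 0 \left(-3\right) 9 = 0 \cdot 0 \cdot 9 = 0 \cdot 9 = 0$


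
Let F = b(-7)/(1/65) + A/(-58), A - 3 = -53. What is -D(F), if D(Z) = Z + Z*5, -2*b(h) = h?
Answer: -39735/29 ≈ -1370.2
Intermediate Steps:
b(h) = -h/2
A = -50 (A = 3 - 53 = -50)
F = 13245/58 (F = (-½*(-7))/(1/65) - 50/(-58) = 7/(2*(1/65)) - 50*(-1/58) = (7/2)*65 + 25/29 = 455/2 + 25/29 = 13245/58 ≈ 228.36)
D(Z) = 6*Z (D(Z) = Z + 5*Z = 6*Z)
-D(F) = -6*13245/58 = -1*39735/29 = -39735/29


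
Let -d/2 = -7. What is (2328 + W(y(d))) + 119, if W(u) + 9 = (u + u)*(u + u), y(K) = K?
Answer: 3222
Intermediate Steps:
d = 14 (d = -2*(-7) = 14)
W(u) = -9 + 4*u**2 (W(u) = -9 + (u + u)*(u + u) = -9 + (2*u)*(2*u) = -9 + 4*u**2)
(2328 + W(y(d))) + 119 = (2328 + (-9 + 4*14**2)) + 119 = (2328 + (-9 + 4*196)) + 119 = (2328 + (-9 + 784)) + 119 = (2328 + 775) + 119 = 3103 + 119 = 3222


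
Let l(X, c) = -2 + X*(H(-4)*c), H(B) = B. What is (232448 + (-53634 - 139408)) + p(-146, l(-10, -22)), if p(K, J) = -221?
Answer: 39185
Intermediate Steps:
l(X, c) = -2 - 4*X*c (l(X, c) = -2 + X*(-4*c) = -2 - 4*X*c)
(232448 + (-53634 - 139408)) + p(-146, l(-10, -22)) = (232448 + (-53634 - 139408)) - 221 = (232448 - 193042) - 221 = 39406 - 221 = 39185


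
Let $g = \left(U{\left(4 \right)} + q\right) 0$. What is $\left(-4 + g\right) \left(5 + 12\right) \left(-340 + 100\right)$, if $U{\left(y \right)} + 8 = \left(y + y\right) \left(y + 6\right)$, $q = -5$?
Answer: $16320$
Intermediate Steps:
$U{\left(y \right)} = -8 + 2 y \left(6 + y\right)$ ($U{\left(y \right)} = -8 + \left(y + y\right) \left(y + 6\right) = -8 + 2 y \left(6 + y\right)$)
$g = 0$ ($g = \left(\left(-8 + 2 \cdot 4^{2} + 12 \cdot 4\right) - 5\right) 0 = \left(\left(-8 + 2 \cdot 16 + 48\right) - 5\right) 0 = \left(\left(-8 + 32 + 48\right) - 5\right) 0 = \left(72 - 5\right) 0 = 67 \cdot 0 = 0$)
$\left(-4 + g\right) \left(5 + 12\right) \left(-340 + 100\right) = \left(-4 + 0\right) \left(5 + 12\right) \left(-340 + 100\right) = \left(-4\right) 17 \left(-240\right) = \left(-68\right) \left(-240\right) = 16320$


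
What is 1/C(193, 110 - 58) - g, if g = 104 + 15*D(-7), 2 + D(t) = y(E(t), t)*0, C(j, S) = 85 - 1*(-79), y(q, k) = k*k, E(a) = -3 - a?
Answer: -12135/164 ≈ -73.994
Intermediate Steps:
y(q, k) = k**2
C(j, S) = 164 (C(j, S) = 85 + 79 = 164)
D(t) = -2 (D(t) = -2 + t**2*0 = -2 + 0 = -2)
g = 74 (g = 104 + 15*(-2) = 104 - 30 = 74)
1/C(193, 110 - 58) - g = 1/164 - 1*74 = 1/164 - 74 = -12135/164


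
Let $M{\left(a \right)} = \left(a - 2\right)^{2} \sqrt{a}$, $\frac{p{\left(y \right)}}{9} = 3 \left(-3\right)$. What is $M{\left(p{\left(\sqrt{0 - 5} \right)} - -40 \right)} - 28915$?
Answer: $-28915 + 1849 i \sqrt{41} \approx -28915.0 + 11839.0 i$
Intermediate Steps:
$p{\left(y \right)} = -81$ ($p{\left(y \right)} = 9 \cdot 3 \left(-3\right) = 9 \left(-9\right) = -81$)
$M{\left(a \right)} = \sqrt{a} \left(-2 + a\right)^{2}$ ($M{\left(a \right)} = \left(-2 + a\right)^{2} \sqrt{a} = \sqrt{a} \left(-2 + a\right)^{2}$)
$M{\left(p{\left(\sqrt{0 - 5} \right)} - -40 \right)} - 28915 = \sqrt{-81 - -40} \left(-2 - 41\right)^{2} - 28915 = \sqrt{-81 + 40} \left(-2 + \left(-81 + 40\right)\right)^{2} - 28915 = \sqrt{-41} \left(-2 - 41\right)^{2} - 28915 = i \sqrt{41} \left(-43\right)^{2} - 28915 = i \sqrt{41} \cdot 1849 - 28915 = 1849 i \sqrt{41} - 28915 = -28915 + 1849 i \sqrt{41}$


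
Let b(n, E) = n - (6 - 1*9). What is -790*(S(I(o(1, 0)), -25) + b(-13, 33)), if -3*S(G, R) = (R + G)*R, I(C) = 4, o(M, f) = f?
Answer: 146150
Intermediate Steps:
S(G, R) = -R*(G + R)/3 (S(G, R) = -(R + G)*R/3 = -(G + R)*R/3 = -R*(G + R)/3)
b(n, E) = 3 + n (b(n, E) = n - (6 - 9) = n - 1*(-3) = n + 3 = 3 + n)
-790*(S(I(o(1, 0)), -25) + b(-13, 33)) = -790*(-⅓*(-25)*(4 - 25) + (3 - 13)) = -790*(-⅓*(-25)*(-21) - 10) = -790*(-175 - 10) = -790*(-185) = 146150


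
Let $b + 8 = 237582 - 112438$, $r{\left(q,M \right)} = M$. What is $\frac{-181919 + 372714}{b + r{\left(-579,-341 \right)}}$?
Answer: $\frac{3469}{2269} \approx 1.5289$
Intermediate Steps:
$b = 125136$ ($b = -8 + \left(237582 - 112438\right) = -8 + 125144 = 125136$)
$\frac{-181919 + 372714}{b + r{\left(-579,-341 \right)}} = \frac{-181919 + 372714}{125136 - 341} = \frac{190795}{124795} = 190795 \cdot \frac{1}{124795} = \frac{3469}{2269}$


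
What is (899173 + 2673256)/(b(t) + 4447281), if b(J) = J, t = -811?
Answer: 510347/635210 ≈ 0.80343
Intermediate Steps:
(899173 + 2673256)/(b(t) + 4447281) = (899173 + 2673256)/(-811 + 4447281) = 3572429/4446470 = 3572429*(1/4446470) = 510347/635210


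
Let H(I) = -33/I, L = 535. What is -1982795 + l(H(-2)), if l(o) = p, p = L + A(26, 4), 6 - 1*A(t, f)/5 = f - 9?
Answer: -1982205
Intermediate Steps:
A(t, f) = 75 - 5*f (A(t, f) = 30 - 5*(f - 9) = 30 - 5*(-9 + f) = 30 + (45 - 5*f) = 75 - 5*f)
p = 590 (p = 535 + (75 - 5*4) = 535 + (75 - 20) = 535 + 55 = 590)
l(o) = 590
-1982795 + l(H(-2)) = -1982795 + 590 = -1982205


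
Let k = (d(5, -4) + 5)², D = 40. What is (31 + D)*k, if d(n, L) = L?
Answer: 71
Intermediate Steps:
k = 1 (k = (-4 + 5)² = 1² = 1)
(31 + D)*k = (31 + 40)*1 = 71*1 = 71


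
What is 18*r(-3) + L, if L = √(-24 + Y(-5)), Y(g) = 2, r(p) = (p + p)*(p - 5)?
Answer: 864 + I*√22 ≈ 864.0 + 4.6904*I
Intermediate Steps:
r(p) = 2*p*(-5 + p) (r(p) = (2*p)*(-5 + p) = 2*p*(-5 + p))
L = I*√22 (L = √(-24 + 2) = √(-22) = I*√22 ≈ 4.6904*I)
18*r(-3) + L = 18*(2*(-3)*(-5 - 3)) + I*√22 = 18*(2*(-3)*(-8)) + I*√22 = 18*48 + I*√22 = 864 + I*√22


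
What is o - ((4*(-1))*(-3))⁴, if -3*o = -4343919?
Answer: 1427237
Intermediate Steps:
o = 1447973 (o = -⅓*(-4343919) = 1447973)
o - ((4*(-1))*(-3))⁴ = 1447973 - ((4*(-1))*(-3))⁴ = 1447973 - (-4*(-3))⁴ = 1447973 - 1*12⁴ = 1447973 - 1*20736 = 1447973 - 20736 = 1427237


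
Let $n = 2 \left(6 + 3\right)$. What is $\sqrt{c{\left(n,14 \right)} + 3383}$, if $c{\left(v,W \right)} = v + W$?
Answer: $\sqrt{3415} \approx 58.438$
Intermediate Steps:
$n = 18$ ($n = 2 \cdot 9 = 18$)
$c{\left(v,W \right)} = W + v$
$\sqrt{c{\left(n,14 \right)} + 3383} = \sqrt{\left(14 + 18\right) + 3383} = \sqrt{32 + 3383} = \sqrt{3415}$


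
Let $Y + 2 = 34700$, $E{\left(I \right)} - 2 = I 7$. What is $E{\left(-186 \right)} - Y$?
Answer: $-35998$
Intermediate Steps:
$E{\left(I \right)} = 2 + 7 I$ ($E{\left(I \right)} = 2 + I 7 = 2 + 7 I$)
$Y = 34698$ ($Y = -2 + 34700 = 34698$)
$E{\left(-186 \right)} - Y = \left(2 + 7 \left(-186\right)\right) - 34698 = \left(2 - 1302\right) - 34698 = -1300 - 34698 = -35998$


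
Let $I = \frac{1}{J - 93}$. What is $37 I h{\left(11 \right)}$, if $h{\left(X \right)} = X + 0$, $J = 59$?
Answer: $- \frac{407}{34} \approx -11.971$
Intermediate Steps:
$h{\left(X \right)} = X$
$I = - \frac{1}{34}$ ($I = \frac{1}{59 - 93} = \frac{1}{-34} = - \frac{1}{34} \approx -0.029412$)
$37 I h{\left(11 \right)} = 37 \left(- \frac{1}{34}\right) 11 = \left(- \frac{37}{34}\right) 11 = - \frac{407}{34}$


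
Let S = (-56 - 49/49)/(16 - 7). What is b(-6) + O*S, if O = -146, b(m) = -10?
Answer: 2744/3 ≈ 914.67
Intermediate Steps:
S = -19/3 (S = (-56 - 49*1/49)/9 = (-56 - 1)*(⅑) = -57*⅑ = -19/3 ≈ -6.3333)
b(-6) + O*S = -10 - 146*(-19/3) = -10 + 2774/3 = 2744/3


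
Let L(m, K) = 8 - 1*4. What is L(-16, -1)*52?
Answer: 208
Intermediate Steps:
L(m, K) = 4 (L(m, K) = 8 - 4 = 4)
L(-16, -1)*52 = 4*52 = 208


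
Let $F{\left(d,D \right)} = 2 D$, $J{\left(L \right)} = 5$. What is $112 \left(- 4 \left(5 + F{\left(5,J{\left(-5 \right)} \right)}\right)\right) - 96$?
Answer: $-6816$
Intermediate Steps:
$112 \left(- 4 \left(5 + F{\left(5,J{\left(-5 \right)} \right)}\right)\right) - 96 = 112 \left(- 4 \left(5 + 2 \cdot 5\right)\right) - 96 = 112 \left(- 4 \left(5 + 10\right)\right) - 96 = 112 \left(\left(-4\right) 15\right) - 96 = 112 \left(-60\right) - 96 = -6720 - 96 = -6816$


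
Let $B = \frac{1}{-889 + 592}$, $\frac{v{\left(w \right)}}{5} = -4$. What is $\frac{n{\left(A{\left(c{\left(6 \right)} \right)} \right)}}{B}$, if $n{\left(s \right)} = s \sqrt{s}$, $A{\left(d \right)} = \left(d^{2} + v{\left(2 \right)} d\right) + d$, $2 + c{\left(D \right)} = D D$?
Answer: $- 151470 \sqrt{510} \approx -3.4207 \cdot 10^{6}$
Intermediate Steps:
$v{\left(w \right)} = -20$ ($v{\left(w \right)} = 5 \left(-4\right) = -20$)
$c{\left(D \right)} = -2 + D^{2}$ ($c{\left(D \right)} = -2 + D D = -2 + D^{2}$)
$A{\left(d \right)} = d^{2} - 19 d$ ($A{\left(d \right)} = \left(d^{2} - 20 d\right) + d = d^{2} - 19 d$)
$n{\left(s \right)} = s^{\frac{3}{2}}$
$B = - \frac{1}{297}$ ($B = \frac{1}{-297} = - \frac{1}{297} \approx -0.003367$)
$\frac{n{\left(A{\left(c{\left(6 \right)} \right)} \right)}}{B} = \frac{\left(\left(-2 + 6^{2}\right) \left(-19 - \left(2 - 6^{2}\right)\right)\right)^{\frac{3}{2}}}{- \frac{1}{297}} = \left(\left(-2 + 36\right) \left(-19 + \left(-2 + 36\right)\right)\right)^{\frac{3}{2}} \left(-297\right) = \left(34 \left(-19 + 34\right)\right)^{\frac{3}{2}} \left(-297\right) = \left(34 \cdot 15\right)^{\frac{3}{2}} \left(-297\right) = 510^{\frac{3}{2}} \left(-297\right) = 510 \sqrt{510} \left(-297\right) = - 151470 \sqrt{510}$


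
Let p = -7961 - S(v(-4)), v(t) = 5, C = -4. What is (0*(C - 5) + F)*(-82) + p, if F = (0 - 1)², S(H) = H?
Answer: -8048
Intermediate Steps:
F = 1 (F = (-1)² = 1)
p = -7966 (p = -7961 - 1*5 = -7961 - 5 = -7966)
(0*(C - 5) + F)*(-82) + p = (0*(-4 - 5) + 1)*(-82) - 7966 = (0*(-9) + 1)*(-82) - 7966 = (0 + 1)*(-82) - 7966 = 1*(-82) - 7966 = -82 - 7966 = -8048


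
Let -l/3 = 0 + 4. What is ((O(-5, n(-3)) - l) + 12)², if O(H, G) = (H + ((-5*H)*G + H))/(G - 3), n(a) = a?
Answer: 52441/36 ≈ 1456.7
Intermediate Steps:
l = -12 (l = -3*(0 + 4) = -3*4 = -12)
O(H, G) = (2*H - 5*G*H)/(-3 + G) (O(H, G) = (H + (-5*G*H + H))/(-3 + G) = (H + (H - 5*G*H))/(-3 + G) = (2*H - 5*G*H)/(-3 + G))
((O(-5, n(-3)) - l) + 12)² = ((-5*(2 - 5*(-3))/(-3 - 3) - 1*(-12)) + 12)² = ((-5*(2 + 15)/(-6) + 12) + 12)² = ((-5*(-⅙)*17 + 12) + 12)² = ((85/6 + 12) + 12)² = (157/6 + 12)² = (229/6)² = 52441/36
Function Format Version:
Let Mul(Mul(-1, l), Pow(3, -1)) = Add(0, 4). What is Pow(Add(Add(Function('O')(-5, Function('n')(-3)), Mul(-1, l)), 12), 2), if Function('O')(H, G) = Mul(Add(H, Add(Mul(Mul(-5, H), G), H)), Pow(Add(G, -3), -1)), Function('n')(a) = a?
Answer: Rational(52441, 36) ≈ 1456.7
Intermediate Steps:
l = -12 (l = Mul(-3, Add(0, 4)) = Mul(-3, 4) = -12)
Function('O')(H, G) = Mul(Pow(Add(-3, G), -1), Add(Mul(2, H), Mul(-5, G, H))) (Function('O')(H, G) = Mul(Add(H, Add(Mul(-5, G, H), H)), Pow(Add(-3, G), -1)) = Mul(Add(H, Add(H, Mul(-5, G, H))), Pow(Add(-3, G), -1)) = Mul(Add(Mul(2, H), Mul(-5, G, H)), Pow(Add(-3, G), -1)) = Mul(Pow(Add(-3, G), -1), Add(Mul(2, H), Mul(-5, G, H))))
Pow(Add(Add(Function('O')(-5, Function('n')(-3)), Mul(-1, l)), 12), 2) = Pow(Add(Add(Mul(-5, Pow(Add(-3, -3), -1), Add(2, Mul(-5, -3))), Mul(-1, -12)), 12), 2) = Pow(Add(Add(Mul(-5, Pow(-6, -1), Add(2, 15)), 12), 12), 2) = Pow(Add(Add(Mul(-5, Rational(-1, 6), 17), 12), 12), 2) = Pow(Add(Add(Rational(85, 6), 12), 12), 2) = Pow(Add(Rational(157, 6), 12), 2) = Pow(Rational(229, 6), 2) = Rational(52441, 36)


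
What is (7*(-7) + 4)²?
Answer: 2025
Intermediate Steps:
(7*(-7) + 4)² = (-49 + 4)² = (-45)² = 2025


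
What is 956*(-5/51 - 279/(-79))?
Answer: 13225304/4029 ≈ 3282.5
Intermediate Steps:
956*(-5/51 - 279/(-79)) = 956*(-5*1/51 - 279*(-1/79)) = 956*(-5/51 + 279/79) = 956*(13834/4029) = 13225304/4029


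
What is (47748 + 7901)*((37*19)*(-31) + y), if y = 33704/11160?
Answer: -1691563877278/1395 ≈ -1.2126e+9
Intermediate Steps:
y = 4213/1395 (y = 33704*(1/11160) = 4213/1395 ≈ 3.0201)
(47748 + 7901)*((37*19)*(-31) + y) = (47748 + 7901)*((37*19)*(-31) + 4213/1395) = 55649*(703*(-31) + 4213/1395) = 55649*(-21793 + 4213/1395) = 55649*(-30397022/1395) = -1691563877278/1395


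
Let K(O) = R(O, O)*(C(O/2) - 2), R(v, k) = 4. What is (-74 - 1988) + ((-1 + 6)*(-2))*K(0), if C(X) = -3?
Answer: -1862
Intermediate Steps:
K(O) = -20 (K(O) = 4*(-3 - 2) = 4*(-5) = -20)
(-74 - 1988) + ((-1 + 6)*(-2))*K(0) = (-74 - 1988) + ((-1 + 6)*(-2))*(-20) = -2062 + (5*(-2))*(-20) = -2062 - 10*(-20) = -2062 + 200 = -1862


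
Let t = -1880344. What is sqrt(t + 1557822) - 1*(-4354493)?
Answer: 4354493 + I*sqrt(322522) ≈ 4.3545e+6 + 567.91*I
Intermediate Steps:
sqrt(t + 1557822) - 1*(-4354493) = sqrt(-1880344 + 1557822) - 1*(-4354493) = sqrt(-322522) + 4354493 = I*sqrt(322522) + 4354493 = 4354493 + I*sqrt(322522)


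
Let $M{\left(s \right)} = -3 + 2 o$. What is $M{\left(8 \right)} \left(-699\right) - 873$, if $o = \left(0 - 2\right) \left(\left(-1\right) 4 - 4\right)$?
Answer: $-21144$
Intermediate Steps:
$o = 16$ ($o = - 2 \left(-4 - 4\right) = \left(-2\right) \left(-8\right) = 16$)
$M{\left(s \right)} = 29$ ($M{\left(s \right)} = -3 + 2 \cdot 16 = -3 + 32 = 29$)
$M{\left(8 \right)} \left(-699\right) - 873 = 29 \left(-699\right) - 873 = -20271 - 873 = -21144$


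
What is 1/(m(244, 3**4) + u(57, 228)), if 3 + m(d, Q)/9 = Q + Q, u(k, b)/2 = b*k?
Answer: 1/27423 ≈ 3.6466e-5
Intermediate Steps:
u(k, b) = 2*b*k (u(k, b) = 2*(b*k) = 2*b*k)
m(d, Q) = -27 + 18*Q (m(d, Q) = -27 + 9*(Q + Q) = -27 + 9*(2*Q) = -27 + 18*Q)
1/(m(244, 3**4) + u(57, 228)) = 1/((-27 + 18*3**4) + 2*228*57) = 1/((-27 + 18*81) + 25992) = 1/((-27 + 1458) + 25992) = 1/(1431 + 25992) = 1/27423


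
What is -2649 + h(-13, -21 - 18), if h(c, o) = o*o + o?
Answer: -1167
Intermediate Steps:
h(c, o) = o + o**2 (h(c, o) = o**2 + o = o + o**2)
-2649 + h(-13, -21 - 18) = -2649 + (-21 - 18)*(1 + (-21 - 18)) = -2649 - 39*(1 - 39) = -2649 - 39*(-38) = -2649 + 1482 = -1167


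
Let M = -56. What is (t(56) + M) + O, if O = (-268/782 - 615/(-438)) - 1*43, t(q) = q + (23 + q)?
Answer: 2115687/57086 ≈ 37.061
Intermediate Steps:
t(q) = 23 + 2*q
O = -2394107/57086 (O = (-268*1/782 - 615*(-1/438)) - 43 = (-134/391 + 205/146) - 43 = 60591/57086 - 43 = -2394107/57086 ≈ -41.939)
(t(56) + M) + O = ((23 + 2*56) - 56) - 2394107/57086 = ((23 + 112) - 56) - 2394107/57086 = (135 - 56) - 2394107/57086 = 79 - 2394107/57086 = 2115687/57086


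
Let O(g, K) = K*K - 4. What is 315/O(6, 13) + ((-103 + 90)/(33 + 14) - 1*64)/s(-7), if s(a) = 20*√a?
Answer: 21/11 + 3021*I*√7/6580 ≈ 1.9091 + 1.2147*I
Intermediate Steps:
O(g, K) = -4 + K² (O(g, K) = K² - 4 = -4 + K²)
315/O(6, 13) + ((-103 + 90)/(33 + 14) - 1*64)/s(-7) = 315/(-4 + 13²) + ((-103 + 90)/(33 + 14) - 1*64)/((20*√(-7))) = 315/(-4 + 169) + (-13/47 - 64)/((20*(I*√7))) = 315/165 + (-13*1/47 - 64)/((20*I*√7)) = 315*(1/165) + (-13/47 - 64)*(-I*√7/140) = 21/11 - (-3021)*I*√7/6580 = 21/11 + 3021*I*√7/6580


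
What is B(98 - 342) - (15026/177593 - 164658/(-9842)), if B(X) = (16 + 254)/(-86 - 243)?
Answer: -2006575591/113781031 ≈ -17.635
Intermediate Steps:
B(X) = -270/329 (B(X) = 270/(-329) = 270*(-1/329) = -270/329)
B(98 - 342) - (15026/177593 - 164658/(-9842)) = -270/329 - (15026/177593 - 164658/(-9842)) = -270/329 - (15026*(1/177593) - 164658*(-1/9842)) = -270/329 - (15026/177593 + 82329/4921) = -270/329 - 1*40706363/2420873 = -270/329 - 40706363/2420873 = -2006575591/113781031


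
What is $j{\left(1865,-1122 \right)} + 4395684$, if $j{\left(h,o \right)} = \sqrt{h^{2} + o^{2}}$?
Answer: $4395684 + \sqrt{4737109} \approx 4.3979 \cdot 10^{6}$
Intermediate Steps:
$j{\left(1865,-1122 \right)} + 4395684 = \sqrt{1865^{2} + \left(-1122\right)^{2}} + 4395684 = \sqrt{3478225 + 1258884} + 4395684 = \sqrt{4737109} + 4395684 = 4395684 + \sqrt{4737109}$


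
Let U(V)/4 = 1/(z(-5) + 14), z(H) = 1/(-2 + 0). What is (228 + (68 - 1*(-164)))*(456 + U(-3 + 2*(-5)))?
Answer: 5667200/27 ≈ 2.0990e+5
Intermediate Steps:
z(H) = -½ (z(H) = 1/(-2) = -½)
U(V) = 8/27 (U(V) = 4/(-½ + 14) = 4/(27/2) = 4*(2/27) = 8/27)
(228 + (68 - 1*(-164)))*(456 + U(-3 + 2*(-5))) = (228 + (68 - 1*(-164)))*(456 + 8/27) = (228 + (68 + 164))*(12320/27) = (228 + 232)*(12320/27) = 460*(12320/27) = 5667200/27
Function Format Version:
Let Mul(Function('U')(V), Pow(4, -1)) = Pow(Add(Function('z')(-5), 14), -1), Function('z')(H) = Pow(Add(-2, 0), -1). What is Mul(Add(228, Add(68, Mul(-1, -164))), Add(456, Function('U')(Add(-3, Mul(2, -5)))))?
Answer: Rational(5667200, 27) ≈ 2.0990e+5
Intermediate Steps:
Function('z')(H) = Rational(-1, 2) (Function('z')(H) = Pow(-2, -1) = Rational(-1, 2))
Function('U')(V) = Rational(8, 27) (Function('U')(V) = Mul(4, Pow(Add(Rational(-1, 2), 14), -1)) = Mul(4, Pow(Rational(27, 2), -1)) = Mul(4, Rational(2, 27)) = Rational(8, 27))
Mul(Add(228, Add(68, Mul(-1, -164))), Add(456, Function('U')(Add(-3, Mul(2, -5))))) = Mul(Add(228, Add(68, Mul(-1, -164))), Add(456, Rational(8, 27))) = Mul(Add(228, Add(68, 164)), Rational(12320, 27)) = Mul(Add(228, 232), Rational(12320, 27)) = Mul(460, Rational(12320, 27)) = Rational(5667200, 27)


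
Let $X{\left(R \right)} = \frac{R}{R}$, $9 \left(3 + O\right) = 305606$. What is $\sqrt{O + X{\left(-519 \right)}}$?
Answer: $\frac{2 \sqrt{76397}}{3} \approx 184.27$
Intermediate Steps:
$O = \frac{305579}{9}$ ($O = -3 + \frac{1}{9} \cdot 305606 = -3 + \frac{305606}{9} = \frac{305579}{9} \approx 33953.0$)
$X{\left(R \right)} = 1$
$\sqrt{O + X{\left(-519 \right)}} = \sqrt{\frac{305579}{9} + 1} = \sqrt{\frac{305588}{9}} = \frac{2 \sqrt{76397}}{3}$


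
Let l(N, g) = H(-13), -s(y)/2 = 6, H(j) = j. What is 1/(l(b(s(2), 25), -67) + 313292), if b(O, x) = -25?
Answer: 1/313279 ≈ 3.1920e-6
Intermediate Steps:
s(y) = -12 (s(y) = -2*6 = -12)
l(N, g) = -13
1/(l(b(s(2), 25), -67) + 313292) = 1/(-13 + 313292) = 1/313279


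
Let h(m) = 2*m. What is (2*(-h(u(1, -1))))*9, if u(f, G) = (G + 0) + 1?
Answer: 0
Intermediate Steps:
u(f, G) = 1 + G (u(f, G) = G + 1 = 1 + G)
(2*(-h(u(1, -1))))*9 = (2*(-2*(1 - 1)))*9 = (2*(-2*0))*9 = (2*(-1*0))*9 = (2*0)*9 = 0*9 = 0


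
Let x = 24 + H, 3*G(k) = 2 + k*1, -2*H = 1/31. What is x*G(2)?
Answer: 2974/93 ≈ 31.978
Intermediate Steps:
H = -1/62 (H = -1/2/31 = -1/2*1/31 = -1/62 ≈ -0.016129)
G(k) = 2/3 + k/3 (G(k) = (2 + k*1)/3 = (2 + k)/3 = 2/3 + k/3)
x = 1487/62 (x = 24 - 1/62 = 1487/62 ≈ 23.984)
x*G(2) = 1487*(2/3 + (1/3)*2)/62 = 1487*(2/3 + 2/3)/62 = (1487/62)*(4/3) = 2974/93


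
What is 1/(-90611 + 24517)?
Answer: -1/66094 ≈ -1.5130e-5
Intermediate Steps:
1/(-90611 + 24517) = 1/(-66094) = -1/66094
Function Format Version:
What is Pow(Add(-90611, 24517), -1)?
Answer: Rational(-1, 66094) ≈ -1.5130e-5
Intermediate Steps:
Pow(Add(-90611, 24517), -1) = Pow(-66094, -1) = Rational(-1, 66094)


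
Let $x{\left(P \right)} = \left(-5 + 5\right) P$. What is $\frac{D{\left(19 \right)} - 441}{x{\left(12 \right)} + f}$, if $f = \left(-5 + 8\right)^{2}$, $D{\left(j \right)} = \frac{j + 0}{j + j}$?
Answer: $- \frac{881}{18} \approx -48.944$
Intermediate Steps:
$D{\left(j \right)} = \frac{1}{2}$ ($D{\left(j \right)} = \frac{j}{2 j} = j \frac{1}{2 j} = \frac{1}{2}$)
$f = 9$ ($f = 3^{2} = 9$)
$x{\left(P \right)} = 0$ ($x{\left(P \right)} = 0 P = 0$)
$\frac{D{\left(19 \right)} - 441}{x{\left(12 \right)} + f} = \frac{\frac{1}{2} - 441}{0 + 9} = - \frac{881}{2 \cdot 9} = \left(- \frac{881}{2}\right) \frac{1}{9} = - \frac{881}{18}$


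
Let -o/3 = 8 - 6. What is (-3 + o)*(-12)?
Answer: 108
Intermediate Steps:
o = -6 (o = -3*(8 - 6) = -3*2 = -6)
(-3 + o)*(-12) = (-3 - 6)*(-12) = -9*(-12) = 108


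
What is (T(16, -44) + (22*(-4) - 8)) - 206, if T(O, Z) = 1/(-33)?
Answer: -9967/33 ≈ -302.03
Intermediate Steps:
T(O, Z) = -1/33
(T(16, -44) + (22*(-4) - 8)) - 206 = (-1/33 + (22*(-4) - 8)) - 206 = (-1/33 + (-88 - 8)) - 206 = (-1/33 - 96) - 206 = -3169/33 - 206 = -9967/33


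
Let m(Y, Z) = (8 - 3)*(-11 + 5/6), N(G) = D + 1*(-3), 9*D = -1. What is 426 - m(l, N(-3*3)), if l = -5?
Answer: 2861/6 ≈ 476.83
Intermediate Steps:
D = -1/9 (D = (1/9)*(-1) = -1/9 ≈ -0.11111)
N(G) = -28/9 (N(G) = -1/9 + 1*(-3) = -1/9 - 3 = -28/9)
m(Y, Z) = -305/6 (m(Y, Z) = 5*(-11 + 5*(1/6)) = 5*(-11 + 5/6) = 5*(-61/6) = -305/6)
426 - m(l, N(-3*3)) = 426 - 1*(-305/6) = 426 + 305/6 = 2861/6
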